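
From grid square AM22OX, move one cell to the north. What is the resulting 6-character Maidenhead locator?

AM23oa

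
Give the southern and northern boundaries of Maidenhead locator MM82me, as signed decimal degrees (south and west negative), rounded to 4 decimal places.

32.1667, 32.2083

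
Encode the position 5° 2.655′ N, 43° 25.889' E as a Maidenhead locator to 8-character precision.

Shift to the Maidenhead origin (180°W, 90°S): lon 223.43148, lat 95.04425.
Field: 223.43148/20 → 11 → L, 95.04425/10 → 9 → J; chars LJ.
Square: 3.43148/2 → 1, 5.04425/1 → 5; chars 15.
Subsquare: 1.43148/0.0833333 → 17 → r, 0.04425/0.0416667 → 1 → b; chars rb.
Extended square: 0.01482/0.00833333 → 1, 0.00258/0.00416667 → 0; chars 10.

LJ15rb10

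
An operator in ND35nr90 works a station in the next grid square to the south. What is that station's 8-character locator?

ND35nq99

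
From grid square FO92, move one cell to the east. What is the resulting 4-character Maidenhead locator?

Longitude square 9; +1 → 10, wraps to 0, carry into field.
Longitude field F = 5; +1 → 6 = G.
The latitude characters are unchanged.

GO02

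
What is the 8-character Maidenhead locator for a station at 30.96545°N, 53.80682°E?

LM60vx61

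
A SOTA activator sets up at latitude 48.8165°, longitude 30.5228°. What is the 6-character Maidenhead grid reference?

KN58gt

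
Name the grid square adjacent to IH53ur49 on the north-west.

Longitude extended square 4; −1 → 3.
Latitude extended square 9; +1 → 10, wraps to 0, carry into subsquare.
Latitude subsquare r = 17; +1 → 18 = s.

IH53us30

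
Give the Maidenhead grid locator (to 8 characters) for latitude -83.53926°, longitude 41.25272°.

Add 180° to longitude and 90° to latitude: 221.25272, 6.46074.
Field: lon ⌊221.25272/20⌋ = 11 → L; lat ⌊6.46074/10⌋ = 0 → A.
Square: lon ⌊1.25272/2⌋ = 0; lat ⌊6.46074/1⌋ = 6.
Subsquare: lon ⌊1.25272/0.0833333⌋ = 15 → p; lat ⌊0.46074/0.0416667⌋ = 11 → l.
Extended square: lon ⌊0.00272/0.00833333⌋ = 0; lat ⌊0.00241/0.00416667⌋ = 0.

LA06pl00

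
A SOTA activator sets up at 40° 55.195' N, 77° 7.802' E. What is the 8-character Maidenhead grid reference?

MN80nw50

Offset from 180°W / 90°S: lon 257.13003°, lat 130.91992°.
Field: 257.13003/20 → 12 → M, 130.91992/10 → 13 → N; chars MN.
Square: 17.13003/2 → 8, 0.91992/1 → 0; chars 80.
Subsquare: 1.13003/0.0833333 → 13 → n, 0.91992/0.0416667 → 22 → w; chars nw.
Extended square: 0.04670/0.00833333 → 5, 0.00325/0.00416667 → 0; chars 50.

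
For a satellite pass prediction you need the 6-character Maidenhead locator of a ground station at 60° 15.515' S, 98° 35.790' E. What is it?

Shift to the Maidenhead origin (180°W, 90°S): lon 278.5965, lat 29.7414.
Field: lon ⌊278.5965/20⌋ = 13 → N; lat ⌊29.7414/10⌋ = 2 → C.
Square: lon ⌊18.5965/2⌋ = 9; lat ⌊9.7414/1⌋ = 9.
Subsquare: lon ⌊0.5965/0.0833333⌋ = 7 → h; lat ⌊0.7414/0.0416667⌋ = 17 → r.

NC99hr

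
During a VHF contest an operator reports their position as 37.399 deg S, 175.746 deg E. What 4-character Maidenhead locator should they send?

Shift to the Maidenhead origin (180°W, 90°S): lon 355.75, lat 52.60.
Field: 355.75/20 → 17 → R, 52.60/10 → 5 → F; chars RF.
Square: 15.75/2 → 7, 2.60/1 → 2; chars 72.

RF72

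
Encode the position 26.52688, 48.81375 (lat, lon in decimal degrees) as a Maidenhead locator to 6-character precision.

LL46jm

Add 180° to longitude and 90° to latitude: 228.8137, 116.5269.
Field: 228.8137/20 → 11 → L, 116.5269/10 → 11 → L; chars LL.
Square: 8.8137/2 → 4, 6.5269/1 → 6; chars 46.
Subsquare: 0.8137/0.0833333 → 9 → j, 0.5269/0.0416667 → 12 → m; chars jm.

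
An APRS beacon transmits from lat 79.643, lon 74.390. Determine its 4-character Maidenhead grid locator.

MQ79

Shift to the Maidenhead origin (180°W, 90°S): lon 254.39, lat 169.64.
Field: 254.39/20 → 12 → M, 169.64/10 → 16 → Q; chars MQ.
Square: 14.39/2 → 7, 9.64/1 → 9; chars 79.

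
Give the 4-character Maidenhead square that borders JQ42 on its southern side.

Latitude square 2; −1 → 1.
The longitude characters are unchanged.

JQ41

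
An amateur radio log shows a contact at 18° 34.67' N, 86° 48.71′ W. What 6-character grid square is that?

Shift to the Maidenhead origin (180°W, 90°S): lon 93.1882, lat 108.5778.
Field: 93.1882/20 → 4 → E, 108.5778/10 → 10 → K; chars EK.
Square: 13.1882/2 → 6, 8.5778/1 → 8; chars 68.
Subsquare: 1.1882/0.0833333 → 14 → o, 0.5778/0.0416667 → 13 → n; chars on.

EK68on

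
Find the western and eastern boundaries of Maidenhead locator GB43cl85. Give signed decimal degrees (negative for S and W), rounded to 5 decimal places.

-51.76667, -51.75833

Field G=6, B=1: +6·20° lon, +1·10° lat → SW at lon -60°, lat -80°.
Square 4, 3: +4·2° lon, +3·1° lat → SW at lon -52°, lat -77°.
Subsquare c=2, l=11: +2·0.0833333° lon, +11·0.0416667° lat → SW at lon -51.8333°, lat -76.5417°.
Extended square 8, 5: +8·0.00833333° lon, +5·0.00416667° lat → SW at lon -51.7667°, lat -76.5208°.
Cell spans 0.00833333° lon × 0.00416667° lat.
west -51.76667, east -51.75833.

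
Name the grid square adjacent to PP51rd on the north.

PP51re

Latitude subsquare d = 3; +1 → 4 = e.
The longitude characters are unchanged.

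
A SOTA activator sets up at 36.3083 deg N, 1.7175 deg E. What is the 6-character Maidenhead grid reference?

JM06uh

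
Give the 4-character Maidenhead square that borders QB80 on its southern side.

Latitude square 0; −1 → -1, wraps to 9, carry into field.
Latitude field B = 1; −1 → 0 = A.
The longitude characters are unchanged.

QA89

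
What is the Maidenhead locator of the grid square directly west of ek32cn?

EK32bn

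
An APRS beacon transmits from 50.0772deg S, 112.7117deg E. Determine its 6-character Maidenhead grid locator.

OD69iw

Shift to the Maidenhead origin (180°W, 90°S): lon 292.7117, lat 39.9228.
Field: lon ⌊292.7117/20⌋ = 14 → O; lat ⌊39.9228/10⌋ = 3 → D.
Square: lon ⌊12.7117/2⌋ = 6; lat ⌊9.9228/1⌋ = 9.
Subsquare: lon ⌊0.7117/0.0833333⌋ = 8 → i; lat ⌊0.9228/0.0416667⌋ = 22 → w.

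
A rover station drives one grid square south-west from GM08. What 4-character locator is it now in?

FM97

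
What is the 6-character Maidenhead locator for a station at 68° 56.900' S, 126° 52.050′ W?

Add 180° to longitude and 90° to latitude: 53.1325, 21.0517.
Field (20°×10°, letters A–R): 53.1325/20 → 2 → C, 21.0517/10 → 2 → C; chars CC.
Square (2°×1°, digits 0–9): 13.1325/2 → 6, 1.0517/1 → 1; chars 61.
Subsquare (5′×2.5′, letters a–x): 1.1325/0.0833333 → 13 → n, 0.0517/0.0416667 → 1 → b; chars nb.

CC61nb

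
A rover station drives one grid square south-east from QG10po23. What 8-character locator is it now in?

Longitude extended square 2; +1 → 3.
Latitude extended square 3; −1 → 2.

QG10po32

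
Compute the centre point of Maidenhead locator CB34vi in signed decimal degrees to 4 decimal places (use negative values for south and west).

-75.6458, -132.2083

Field C=2, B=1: +2·20° lon, +1·10° lat → SW at lon -140°, lat -80°.
Square 3, 4: +3·2° lon, +4·1° lat → SW at lon -134°, lat -76°.
Subsquare v=21, i=8: +21·0.0833333° lon, +8·0.0416667° lat → SW at lon -132.25°, lat -75.6667°.
Cell spans 0.0833333° lon × 0.0416667° lat. Centre is SW corner plus half of each.
latitude -75.6458, longitude -132.2083.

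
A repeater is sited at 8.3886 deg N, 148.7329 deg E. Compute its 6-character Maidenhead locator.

QJ48ij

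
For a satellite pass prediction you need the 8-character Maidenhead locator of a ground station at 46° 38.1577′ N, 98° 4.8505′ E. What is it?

Offset from 180°W / 90°S: lon 278.08084°, lat 136.63596°.
Field: 278.08084/20 → 13 → N, 136.63596/10 → 13 → N; chars NN.
Square: 18.08084/2 → 9, 6.63596/1 → 6; chars 96.
Subsquare: 0.08084/0.0833333 → 0 → a, 0.63596/0.0416667 → 15 → p; chars ap.
Extended square: 0.08084/0.00833333 → 9, 0.01096/0.00416667 → 2; chars 92.

NN96ap92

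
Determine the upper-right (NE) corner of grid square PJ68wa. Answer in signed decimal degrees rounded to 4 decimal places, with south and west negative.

8.0417, 133.9167

Field P=15, J=9: +15·20° lon, +9·10° lat → SW at lon 120°, lat 0°.
Square 6, 8: +6·2° lon, +8·1° lat → SW at lon 132°, lat 8°.
Subsquare w=22, a=0: +22·0.0833333° lon, +0·0.0416667° lat → SW at lon 133.833°, lat 8°.
Cell spans 0.0833333° lon × 0.0416667° lat. NE corner is SW corner plus one full cell.
latitude 8.0417, longitude 133.9167.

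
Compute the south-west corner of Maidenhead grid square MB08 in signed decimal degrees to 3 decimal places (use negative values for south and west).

-72.000, 60.000

Field M=12, B=1: +12·20° lon, +1·10° lat → SW at lon 60°, lat -80°.
Square 0, 8: +0·2° lon, +8·1° lat → SW at lon 60°, lat -72°.
latitude -72.000, longitude 60.000.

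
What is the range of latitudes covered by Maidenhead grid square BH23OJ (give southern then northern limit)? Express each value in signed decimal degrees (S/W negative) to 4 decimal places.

-16.6250, -16.5833

Field B=1, H=7: +1·20° lon, +7·10° lat → SW at lon -160°, lat -20°.
Square 2, 3: +2·2° lon, +3·1° lat → SW at lon -156°, lat -17°.
Subsquare o=14, j=9: +14·0.0833333° lon, +9·0.0416667° lat → SW at lon -154.833°, lat -16.625°.
Cell spans 0.0833333° lon × 0.0416667° lat.
south -16.6250, north -16.5833.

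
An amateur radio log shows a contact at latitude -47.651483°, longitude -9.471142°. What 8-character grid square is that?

Offset from 180°W / 90°S: lon 170.52886°, lat 42.34852°.
Field: 170.52886/20 → 8 → I, 42.34852/10 → 4 → E; chars IE.
Square: 10.52886/2 → 5, 2.34852/1 → 2; chars 52.
Subsquare: 0.52886/0.0833333 → 6 → g, 0.34852/0.0416667 → 8 → i; chars gi.
Extended square: 0.02886/0.00833333 → 3, 0.01518/0.00416667 → 3; chars 33.

IE52gi33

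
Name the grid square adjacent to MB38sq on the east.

Longitude subsquare s = 18; +1 → 19 = t.
The latitude characters are unchanged.

MB38tq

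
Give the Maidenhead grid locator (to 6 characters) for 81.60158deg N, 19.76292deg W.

IR01co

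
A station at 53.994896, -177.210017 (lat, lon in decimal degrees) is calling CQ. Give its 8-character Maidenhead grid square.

AO13jx48

Offset from 180°W / 90°S: lon 2.78998°, lat 143.99490°.
Field (20°×10°, letters A–R): 2.78998/20 → 0 → A, 143.99490/10 → 14 → O; chars AO.
Square (2°×1°, digits 0–9): 2.78998/2 → 1, 3.99490/1 → 3; chars 13.
Subsquare (5′×2.5′, letters a–x): 0.78998/0.0833333 → 9 → j, 0.99490/0.0416667 → 23 → x; chars jx.
Extended square (30″×15″, digits 0–9): 0.03998/0.00833333 → 4, 0.03656/0.00416667 → 8; chars 48.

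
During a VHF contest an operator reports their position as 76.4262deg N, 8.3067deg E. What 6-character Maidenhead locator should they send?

Add 180° to longitude and 90° to latitude: 188.3067, 166.4262.
Field (20°×10°, letters A–R): 188.3067/20 → 9 → J, 166.4262/10 → 16 → Q; chars JQ.
Square (2°×1°, digits 0–9): 8.3067/2 → 4, 6.4262/1 → 6; chars 46.
Subsquare (5′×2.5′, letters a–x): 0.3067/0.0833333 → 3 → d, 0.4262/0.0416667 → 10 → k; chars dk.

JQ46dk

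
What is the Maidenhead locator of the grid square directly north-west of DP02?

CP93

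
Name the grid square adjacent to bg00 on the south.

Latitude square 0; −1 → -1, wraps to 9, carry into field.
Latitude field G = 6; −1 → 5 = F.
The longitude characters are unchanged.

BF09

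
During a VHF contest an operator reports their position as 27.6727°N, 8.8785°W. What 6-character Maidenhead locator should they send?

Shift to the Maidenhead origin (180°W, 90°S): lon 171.1215, lat 117.6727.
Field (20°×10°, letters A–R): lon ⌊171.1215/20⌋ = 8 → I; lat ⌊117.6727/10⌋ = 11 → L.
Square (2°×1°, digits 0–9): lon ⌊11.1215/2⌋ = 5; lat ⌊7.6727/1⌋ = 7.
Subsquare (5′×2.5′, letters a–x): lon ⌊1.1215/0.0833333⌋ = 13 → n; lat ⌊0.6727/0.0416667⌋ = 16 → q.

IL57nq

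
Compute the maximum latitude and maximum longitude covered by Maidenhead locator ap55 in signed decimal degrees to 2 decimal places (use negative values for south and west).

66.00, -168.00

Field A=0, P=15: +0·20° lon, +15·10° lat → SW at lon -180°, lat 60°.
Square 5, 5: +5·2° lon, +5·1° lat → SW at lon -170°, lat 65°.
Cell spans 2° lon × 1° lat. NE corner is SW corner plus one full cell.
latitude 66.00, longitude -168.00.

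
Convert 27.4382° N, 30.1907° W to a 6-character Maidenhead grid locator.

Shift to the Maidenhead origin (180°W, 90°S): lon 149.8093, lat 117.4382.
Field (20°×10°, letters A–R): 149.8093/20 → 7 → H, 117.4382/10 → 11 → L; chars HL.
Square (2°×1°, digits 0–9): 9.8093/2 → 4, 7.4382/1 → 7; chars 47.
Subsquare (5′×2.5′, letters a–x): 1.8093/0.0833333 → 21 → v, 0.4382/0.0416667 → 10 → k; chars vk.

HL47vk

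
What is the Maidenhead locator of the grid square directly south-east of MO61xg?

MO71af

Longitude subsquare x = 23; +1 → 24, wraps to 0 = a, carry into square.
Longitude square 6; +1 → 7.
Latitude subsquare g = 6; −1 → 5 = f.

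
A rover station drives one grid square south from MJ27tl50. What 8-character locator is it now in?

Latitude extended square 0; −1 → -1, wraps to 9, carry into subsquare.
Latitude subsquare l = 11; −1 → 10 = k.
The longitude characters are unchanged.

MJ27tk59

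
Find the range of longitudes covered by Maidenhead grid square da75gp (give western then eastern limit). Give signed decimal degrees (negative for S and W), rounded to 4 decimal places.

-105.5000, -105.4167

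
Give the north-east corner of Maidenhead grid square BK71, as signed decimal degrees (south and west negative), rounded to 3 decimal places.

Field B=1, K=10: +1·20° lon, +10·10° lat → SW at lon -160°, lat 10°.
Square 7, 1: +7·2° lon, +1·1° lat → SW at lon -146°, lat 11°.
Cell spans 2° lon × 1° lat. NE corner is SW corner plus one full cell.
latitude 12.000, longitude -144.000.

12.000, -144.000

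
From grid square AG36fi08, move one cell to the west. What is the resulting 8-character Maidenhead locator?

Longitude extended square 0; −1 → -1, wraps to 9, carry into subsquare.
Longitude subsquare f = 5; −1 → 4 = e.
The latitude characters are unchanged.

AG36ei98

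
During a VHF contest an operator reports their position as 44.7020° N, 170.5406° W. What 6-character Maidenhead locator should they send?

Shift to the Maidenhead origin (180°W, 90°S): lon 9.4594, lat 134.7020.
Field (20°×10°, letters A–R): 9.4594/20 → 0 → A, 134.7020/10 → 13 → N; chars AN.
Square (2°×1°, digits 0–9): 9.4594/2 → 4, 4.7020/1 → 4; chars 44.
Subsquare (5′×2.5′, letters a–x): 1.4594/0.0833333 → 17 → r, 0.7020/0.0416667 → 16 → q; chars rq.

AN44rq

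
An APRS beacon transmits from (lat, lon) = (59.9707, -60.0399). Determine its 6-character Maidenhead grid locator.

FO99xx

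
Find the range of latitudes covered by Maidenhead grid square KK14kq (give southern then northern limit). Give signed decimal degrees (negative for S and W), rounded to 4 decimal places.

14.6667, 14.7083

Field K=10, K=10: +10·20° lon, +10·10° lat → SW at lon 20°, lat 10°.
Square 1, 4: +1·2° lon, +4·1° lat → SW at lon 22°, lat 14°.
Subsquare k=10, q=16: +10·0.0833333° lon, +16·0.0416667° lat → SW at lon 22.8333°, lat 14.6667°.
Cell spans 0.0833333° lon × 0.0416667° lat.
south 14.6667, north 14.7083.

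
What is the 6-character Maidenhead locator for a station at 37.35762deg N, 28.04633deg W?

Add 180° to longitude and 90° to latitude: 151.9537, 127.3576.
Field (20°×10°, letters A–R): 151.9537/20 → 7 → H, 127.3576/10 → 12 → M; chars HM.
Square (2°×1°, digits 0–9): 11.9537/2 → 5, 7.3576/1 → 7; chars 57.
Subsquare (5′×2.5′, letters a–x): 1.9537/0.0833333 → 23 → x, 0.3576/0.0416667 → 8 → i; chars xi.

HM57xi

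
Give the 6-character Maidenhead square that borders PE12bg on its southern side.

Latitude subsquare g = 6; −1 → 5 = f.
The longitude characters are unchanged.

PE12bf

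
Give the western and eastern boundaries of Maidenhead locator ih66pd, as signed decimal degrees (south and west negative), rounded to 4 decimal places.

-6.7500, -6.6667

Field I=8, H=7: +8·20° lon, +7·10° lat → SW at lon -20°, lat -20°.
Square 6, 6: +6·2° lon, +6·1° lat → SW at lon -8°, lat -14°.
Subsquare p=15, d=3: +15·0.0833333° lon, +3·0.0416667° lat → SW at lon -6.75°, lat -13.875°.
Cell spans 0.0833333° lon × 0.0416667° lat.
west -6.7500, east -6.6667.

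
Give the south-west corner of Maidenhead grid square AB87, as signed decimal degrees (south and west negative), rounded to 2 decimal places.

-73.00, -164.00

Field A=0, B=1: +0·20° lon, +1·10° lat → SW at lon -180°, lat -80°.
Square 8, 7: +8·2° lon, +7·1° lat → SW at lon -164°, lat -73°.
latitude -73.00, longitude -164.00.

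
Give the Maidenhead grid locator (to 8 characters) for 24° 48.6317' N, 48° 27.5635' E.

LL44ft54

Offset from 180°W / 90°S: lon 228.45939°, lat 114.81053°.
Field: 228.45939/20 → 11 → L, 114.81053/10 → 11 → L; chars LL.
Square: 8.45939/2 → 4, 4.81053/1 → 4; chars 44.
Subsquare: 0.45939/0.0833333 → 5 → f, 0.81053/0.0416667 → 19 → t; chars ft.
Extended square: 0.04273/0.00833333 → 5, 0.01886/0.00416667 → 4; chars 54.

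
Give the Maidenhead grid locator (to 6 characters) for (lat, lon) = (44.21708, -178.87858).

AN04nf

Offset from 180°W / 90°S: lon 1.1214°, lat 134.2171°.
Field: lon ⌊1.1214/20⌋ = 0 → A; lat ⌊134.2171/10⌋ = 13 → N.
Square: lon ⌊1.1214/2⌋ = 0; lat ⌊4.2171/1⌋ = 4.
Subsquare: lon ⌊1.1214/0.0833333⌋ = 13 → n; lat ⌊0.2171/0.0416667⌋ = 5 → f.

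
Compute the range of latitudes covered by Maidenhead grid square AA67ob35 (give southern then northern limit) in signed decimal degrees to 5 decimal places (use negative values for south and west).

Field A=0, A=0: +0·20° lon, +0·10° lat → SW at lon -180°, lat -90°.
Square 6, 7: +6·2° lon, +7·1° lat → SW at lon -168°, lat -83°.
Subsquare o=14, b=1: +14·0.0833333° lon, +1·0.0416667° lat → SW at lon -166.833°, lat -82.9583°.
Extended square 3, 5: +3·0.00833333° lon, +5·0.00416667° lat → SW at lon -166.808°, lat -82.9375°.
Cell spans 0.00833333° lon × 0.00416667° lat.
south -82.93750, north -82.93333.

-82.93750, -82.93333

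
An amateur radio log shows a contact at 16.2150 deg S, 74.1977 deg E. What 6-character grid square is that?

MH73cs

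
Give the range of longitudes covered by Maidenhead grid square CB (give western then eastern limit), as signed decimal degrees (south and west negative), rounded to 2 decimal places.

-140.00, -120.00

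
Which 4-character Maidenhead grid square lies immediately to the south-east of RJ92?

AJ01

Longitude square 9; +1 → 10, wraps to 0, carry into field.
Longitude field R = 17; +1 → 18, wraps to 0 = A, wrapping around the antimeridian.
Latitude square 2; −1 → 1.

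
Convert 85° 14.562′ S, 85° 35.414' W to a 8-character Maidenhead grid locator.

EA74es91

Offset from 180°W / 90°S: lon 94.40977°, lat 4.75730°.
Field: 94.40977/20 → 4 → E, 4.75730/10 → 0 → A; chars EA.
Square: 14.40977/2 → 7, 4.75730/1 → 4; chars 74.
Subsquare: 0.40977/0.0833333 → 4 → e, 0.75730/0.0416667 → 18 → s; chars es.
Extended square: 0.07643/0.00833333 → 9, 0.00730/0.00416667 → 1; chars 91.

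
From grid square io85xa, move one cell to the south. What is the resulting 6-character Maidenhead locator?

Latitude subsquare a = 0; −1 → -1, wraps to 23 = x, carry into square.
Latitude square 5; −1 → 4.
The longitude characters are unchanged.

IO84xx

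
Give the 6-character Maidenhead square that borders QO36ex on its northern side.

QO37ea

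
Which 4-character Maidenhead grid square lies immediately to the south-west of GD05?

FD94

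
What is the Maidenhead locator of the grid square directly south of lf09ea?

LF08ex

Latitude subsquare a = 0; −1 → -1, wraps to 23 = x, carry into square.
Latitude square 9; −1 → 8.
The longitude characters are unchanged.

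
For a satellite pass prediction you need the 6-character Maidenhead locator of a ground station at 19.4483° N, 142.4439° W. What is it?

BK89sk

Offset from 180°W / 90°S: lon 37.5561°, lat 109.4483°.
Field (20°×10°, letters A–R): lon ⌊37.5561/20⌋ = 1 → B; lat ⌊109.4483/10⌋ = 10 → K.
Square (2°×1°, digits 0–9): lon ⌊17.5561/2⌋ = 8; lat ⌊9.4483/1⌋ = 9.
Subsquare (5′×2.5′, letters a–x): lon ⌊1.5561/0.0833333⌋ = 18 → s; lat ⌊0.4483/0.0416667⌋ = 10 → k.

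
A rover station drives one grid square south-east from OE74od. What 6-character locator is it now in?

OE74pc

Longitude subsquare o = 14; +1 → 15 = p.
Latitude subsquare d = 3; −1 → 2 = c.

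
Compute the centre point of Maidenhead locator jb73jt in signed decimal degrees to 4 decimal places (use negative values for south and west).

Field J=9, B=1: +9·20° lon, +1·10° lat → SW at lon 0°, lat -80°.
Square 7, 3: +7·2° lon, +3·1° lat → SW at lon 14°, lat -77°.
Subsquare j=9, t=19: +9·0.0833333° lon, +19·0.0416667° lat → SW at lon 14.75°, lat -76.2083°.
Cell spans 0.0833333° lon × 0.0416667° lat. Centre is SW corner plus half of each.
latitude -76.1875, longitude 14.7917.

-76.1875, 14.7917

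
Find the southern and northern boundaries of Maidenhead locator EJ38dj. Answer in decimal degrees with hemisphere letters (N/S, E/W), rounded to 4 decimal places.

Field E=4, J=9: +4·20° lon, +9·10° lat → SW at lon -100°, lat 0°.
Square 3, 8: +3·2° lon, +8·1° lat → SW at lon -94°, lat 8°.
Subsquare d=3, j=9: +3·0.0833333° lon, +9·0.0416667° lat → SW at lon -93.75°, lat 8.375°.
Cell spans 0.0833333° lon × 0.0416667° lat.
south 8.3750° N, north 8.4167° N.

8.3750° N, 8.4167° N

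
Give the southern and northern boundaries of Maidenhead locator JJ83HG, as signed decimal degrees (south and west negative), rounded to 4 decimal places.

Field J=9, J=9: +9·20° lon, +9·10° lat → SW at lon 0°, lat 0°.
Square 8, 3: +8·2° lon, +3·1° lat → SW at lon 16°, lat 3°.
Subsquare h=7, g=6: +7·0.0833333° lon, +6·0.0416667° lat → SW at lon 16.5833°, lat 3.25°.
Cell spans 0.0833333° lon × 0.0416667° lat.
south 3.2500, north 3.2917.

3.2500, 3.2917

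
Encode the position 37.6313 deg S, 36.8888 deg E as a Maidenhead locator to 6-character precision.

Add 180° to longitude and 90° to latitude: 216.8888, 52.3687.
Field: 216.8888/20 → 10 → K, 52.3687/10 → 5 → F; chars KF.
Square: 16.8888/2 → 8, 2.3687/1 → 2; chars 82.
Subsquare: 0.8888/0.0833333 → 10 → k, 0.3687/0.0416667 → 8 → i; chars ki.

KF82ki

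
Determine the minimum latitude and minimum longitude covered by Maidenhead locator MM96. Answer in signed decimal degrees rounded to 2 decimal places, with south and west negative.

Field M=12, M=12: +12·20° lon, +12·10° lat → SW at lon 60°, lat 30°.
Square 9, 6: +9·2° lon, +6·1° lat → SW at lon 78°, lat 36°.
latitude 36.00, longitude 78.00.

36.00, 78.00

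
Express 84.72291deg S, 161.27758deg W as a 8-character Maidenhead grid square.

AA95ig66

Shift to the Maidenhead origin (180°W, 90°S): lon 18.72242, lat 5.27709.
Field (20°×10°, letters A–R): 18.72242/20 → 0 → A, 5.27709/10 → 0 → A; chars AA.
Square (2°×1°, digits 0–9): 18.72242/2 → 9, 5.27709/1 → 5; chars 95.
Subsquare (5′×2.5′, letters a–x): 0.72242/0.0833333 → 8 → i, 0.27709/0.0416667 → 6 → g; chars ig.
Extended square (30″×15″, digits 0–9): 0.05575/0.00833333 → 6, 0.02709/0.00416667 → 6; chars 66.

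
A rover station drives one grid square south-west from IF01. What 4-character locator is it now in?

HF90

Longitude square 0; −1 → -1, wraps to 9, carry into field.
Longitude field I = 8; −1 → 7 = H.
Latitude square 1; −1 → 0.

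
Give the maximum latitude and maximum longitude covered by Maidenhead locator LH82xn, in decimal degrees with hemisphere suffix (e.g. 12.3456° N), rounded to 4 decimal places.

17.4167° S, 58.0000° E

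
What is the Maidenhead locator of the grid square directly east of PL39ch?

Longitude subsquare c = 2; +1 → 3 = d.
The latitude characters are unchanged.

PL39dh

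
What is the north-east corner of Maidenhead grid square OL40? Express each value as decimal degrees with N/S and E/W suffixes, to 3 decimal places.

21.000° N, 110.000° E

Field O=14, L=11: +14·20° lon, +11·10° lat → SW at lon 100°, lat 20°.
Square 4, 0: +4·2° lon, +0·1° lat → SW at lon 108°, lat 20°.
Cell spans 2° lon × 1° lat. NE corner is SW corner plus one full cell.
latitude 21.000° N, longitude 110.000° E.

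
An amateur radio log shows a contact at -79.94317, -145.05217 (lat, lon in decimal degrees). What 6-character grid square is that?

BB70lb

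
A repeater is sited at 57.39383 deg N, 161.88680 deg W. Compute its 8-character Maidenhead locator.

Add 180° to longitude and 90° to latitude: 18.11320, 147.39383.
Field: 18.11320/20 → 0 → A, 147.39383/10 → 14 → O; chars AO.
Square: 18.11320/2 → 9, 7.39383/1 → 7; chars 97.
Subsquare: 0.11320/0.0833333 → 1 → b, 0.39383/0.0416667 → 9 → j; chars bj.
Extended square: 0.02987/0.00833333 → 3, 0.01883/0.00416667 → 4; chars 34.

AO97bj34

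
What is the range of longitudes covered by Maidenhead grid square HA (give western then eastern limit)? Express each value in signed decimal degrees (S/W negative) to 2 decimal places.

-40.00, -20.00

Field H=7, A=0: +7·20° lon, +0·10° lat → SW at lon -40°, lat -90°.
Cell spans 20° lon × 10° lat.
west -40.00, east -20.00.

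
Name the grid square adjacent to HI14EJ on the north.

HI14ek

Latitude subsquare j = 9; +1 → 10 = k.
The longitude characters are unchanged.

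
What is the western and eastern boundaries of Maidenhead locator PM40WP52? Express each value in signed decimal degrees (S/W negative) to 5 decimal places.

Field P=15, M=12: +15·20° lon, +12·10° lat → SW at lon 120°, lat 30°.
Square 4, 0: +4·2° lon, +0·1° lat → SW at lon 128°, lat 30°.
Subsquare w=22, p=15: +22·0.0833333° lon, +15·0.0416667° lat → SW at lon 129.833°, lat 30.625°.
Extended square 5, 2: +5·0.00833333° lon, +2·0.00416667° lat → SW at lon 129.875°, lat 30.6333°.
Cell spans 0.00833333° lon × 0.00416667° lat.
west 129.87500, east 129.88333.

129.87500, 129.88333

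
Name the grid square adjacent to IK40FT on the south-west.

IK40es

Longitude subsquare f = 5; −1 → 4 = e.
Latitude subsquare t = 19; −1 → 18 = s.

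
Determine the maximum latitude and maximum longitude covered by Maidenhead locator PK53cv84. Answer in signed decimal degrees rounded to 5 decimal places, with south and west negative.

13.89583, 130.24167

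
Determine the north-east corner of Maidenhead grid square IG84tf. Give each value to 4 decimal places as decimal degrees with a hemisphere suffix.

25.7500° S, 2.3333° W

Field I=8, G=6: +8·20° lon, +6·10° lat → SW at lon -20°, lat -30°.
Square 8, 4: +8·2° lon, +4·1° lat → SW at lon -4°, lat -26°.
Subsquare t=19, f=5: +19·0.0833333° lon, +5·0.0416667° lat → SW at lon -2.41667°, lat -25.7917°.
Cell spans 0.0833333° lon × 0.0416667° lat. NE corner is SW corner plus one full cell.
latitude 25.7500° S, longitude 2.3333° W.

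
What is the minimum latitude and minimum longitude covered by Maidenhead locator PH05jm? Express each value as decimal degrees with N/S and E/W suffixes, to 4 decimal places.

14.5000° S, 120.7500° E

Field P=15, H=7: +15·20° lon, +7·10° lat → SW at lon 120°, lat -20°.
Square 0, 5: +0·2° lon, +5·1° lat → SW at lon 120°, lat -15°.
Subsquare j=9, m=12: +9·0.0833333° lon, +12·0.0416667° lat → SW at lon 120.75°, lat -14.5°.
latitude 14.5000° S, longitude 120.7500° E.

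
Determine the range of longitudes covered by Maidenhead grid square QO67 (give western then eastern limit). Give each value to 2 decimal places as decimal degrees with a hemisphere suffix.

Field Q=16, O=14: +16·20° lon, +14·10° lat → SW at lon 140°, lat 50°.
Square 6, 7: +6·2° lon, +7·1° lat → SW at lon 152°, lat 57°.
Cell spans 2° lon × 1° lat.
west 152.00° E, east 154.00° E.

152.00° E, 154.00° E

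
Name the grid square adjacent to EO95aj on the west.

Longitude subsquare a = 0; −1 → -1, wraps to 23 = x, carry into square.
Longitude square 9; −1 → 8.
The latitude characters are unchanged.

EO85xj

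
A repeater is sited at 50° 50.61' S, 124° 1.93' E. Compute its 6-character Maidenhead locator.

Shift to the Maidenhead origin (180°W, 90°S): lon 304.0322, lat 39.1565.
Field (20°×10°, letters A–R): lon ⌊304.0322/20⌋ = 15 → P; lat ⌊39.1565/10⌋ = 3 → D.
Square (2°×1°, digits 0–9): lon ⌊4.0322/2⌋ = 2; lat ⌊9.1565/1⌋ = 9.
Subsquare (5′×2.5′, letters a–x): lon ⌊0.0322/0.0833333⌋ = 0 → a; lat ⌊0.1565/0.0416667⌋ = 3 → d.

PD29ad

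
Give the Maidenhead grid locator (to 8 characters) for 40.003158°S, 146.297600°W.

Add 180° to longitude and 90° to latitude: 33.70240, 49.99684.
Field (20°×10°, letters A–R): lon ⌊33.70240/20⌋ = 1 → B; lat ⌊49.99684/10⌋ = 4 → E.
Square (2°×1°, digits 0–9): lon ⌊13.70240/2⌋ = 6; lat ⌊9.99684/1⌋ = 9.
Subsquare (5′×2.5′, letters a–x): lon ⌊1.70240/0.0833333⌋ = 20 → u; lat ⌊0.99684/0.0416667⌋ = 23 → x.
Extended square (30″×15″, digits 0–9): lon ⌊0.03573/0.00833333⌋ = 4; lat ⌊0.03851/0.00416667⌋ = 9.

BE69ux49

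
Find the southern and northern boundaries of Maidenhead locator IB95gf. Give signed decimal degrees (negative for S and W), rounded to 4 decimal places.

Field I=8, B=1: +8·20° lon, +1·10° lat → SW at lon -20°, lat -80°.
Square 9, 5: +9·2° lon, +5·1° lat → SW at lon -2°, lat -75°.
Subsquare g=6, f=5: +6·0.0833333° lon, +5·0.0416667° lat → SW at lon -1.5°, lat -74.7917°.
Cell spans 0.0833333° lon × 0.0416667° lat.
south -74.7917, north -74.7500.

-74.7917, -74.7500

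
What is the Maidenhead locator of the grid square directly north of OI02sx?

OI03sa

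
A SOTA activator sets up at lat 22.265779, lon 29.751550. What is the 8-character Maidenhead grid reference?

KL42vg03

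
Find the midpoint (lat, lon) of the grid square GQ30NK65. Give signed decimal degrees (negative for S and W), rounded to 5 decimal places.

Field G=6, Q=16: +6·20° lon, +16·10° lat → SW at lon -60°, lat 70°.
Square 3, 0: +3·2° lon, +0·1° lat → SW at lon -54°, lat 70°.
Subsquare n=13, k=10: +13·0.0833333° lon, +10·0.0416667° lat → SW at lon -52.9167°, lat 70.4167°.
Extended square 6, 5: +6·0.00833333° lon, +5·0.00416667° lat → SW at lon -52.8667°, lat 70.4375°.
Cell spans 0.00833333° lon × 0.00416667° lat. Centre is SW corner plus half of each.
latitude 70.43958, longitude -52.86250.

70.43958, -52.86250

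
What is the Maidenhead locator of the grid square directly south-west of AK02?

Longitude square 0; −1 → -1, wraps to 9, carry into field.
Longitude field A = 0; −1 → -1, wraps to 17 = R, wrapping around the antimeridian.
Latitude square 2; −1 → 1.

RK91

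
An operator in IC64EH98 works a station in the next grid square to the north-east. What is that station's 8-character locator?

Longitude extended square 9; +1 → 10, wraps to 0, carry into subsquare.
Longitude subsquare e = 4; +1 → 5 = f.
Latitude extended square 8; +1 → 9.

IC64fh09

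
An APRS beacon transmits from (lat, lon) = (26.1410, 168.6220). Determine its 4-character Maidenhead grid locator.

RL46

Offset from 180°W / 90°S: lon 348.62°, lat 116.14°.
Field (20°×10°, letters A–R): 348.62/20 → 17 → R, 116.14/10 → 11 → L; chars RL.
Square (2°×1°, digits 0–9): 8.62/2 → 4, 6.14/1 → 6; chars 46.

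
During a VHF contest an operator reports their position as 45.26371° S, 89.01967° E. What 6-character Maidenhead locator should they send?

Offset from 180°W / 90°S: lon 269.0197°, lat 44.7363°.
Field (20°×10°, letters A–R): lon ⌊269.0197/20⌋ = 13 → N; lat ⌊44.7363/10⌋ = 4 → E.
Square (2°×1°, digits 0–9): lon ⌊9.0197/2⌋ = 4; lat ⌊4.7363/1⌋ = 4.
Subsquare (5′×2.5′, letters a–x): lon ⌊1.0197/0.0833333⌋ = 12 → m; lat ⌊0.7363/0.0416667⌋ = 17 → r.

NE44mr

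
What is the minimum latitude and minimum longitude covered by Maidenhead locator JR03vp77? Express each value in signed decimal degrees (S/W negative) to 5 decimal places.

Field J=9, R=17: +9·20° lon, +17·10° lat → SW at lon 0°, lat 80°.
Square 0, 3: +0·2° lon, +3·1° lat → SW at lon 0°, lat 83°.
Subsquare v=21, p=15: +21·0.0833333° lon, +15·0.0416667° lat → SW at lon 1.75°, lat 83.625°.
Extended square 7, 7: +7·0.00833333° lon, +7·0.00416667° lat → SW at lon 1.80833°, lat 83.6542°.
latitude 83.65417, longitude 1.80833.

83.65417, 1.80833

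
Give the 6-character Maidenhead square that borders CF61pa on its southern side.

Latitude subsquare a = 0; −1 → -1, wraps to 23 = x, carry into square.
Latitude square 1; −1 → 0.
The longitude characters are unchanged.

CF60px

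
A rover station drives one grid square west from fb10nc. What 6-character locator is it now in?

FB10mc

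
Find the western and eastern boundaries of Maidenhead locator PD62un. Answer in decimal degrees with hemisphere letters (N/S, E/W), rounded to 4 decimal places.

133.6667° E, 133.7500° E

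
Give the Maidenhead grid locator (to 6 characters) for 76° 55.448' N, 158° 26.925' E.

QQ96fw

Offset from 180°W / 90°S: lon 338.4488°, lat 166.9241°.
Field: lon ⌊338.4488/20⌋ = 16 → Q; lat ⌊166.9241/10⌋ = 16 → Q.
Square: lon ⌊18.4488/2⌋ = 9; lat ⌊6.9241/1⌋ = 6.
Subsquare: lon ⌊0.4488/0.0833333⌋ = 5 → f; lat ⌊0.9241/0.0416667⌋ = 22 → w.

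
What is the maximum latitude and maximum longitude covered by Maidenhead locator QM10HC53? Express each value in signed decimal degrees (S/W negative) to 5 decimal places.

30.10000, 142.63333

Field Q=16, M=12: +16·20° lon, +12·10° lat → SW at lon 140°, lat 30°.
Square 1, 0: +1·2° lon, +0·1° lat → SW at lon 142°, lat 30°.
Subsquare h=7, c=2: +7·0.0833333° lon, +2·0.0416667° lat → SW at lon 142.583°, lat 30.0833°.
Extended square 5, 3: +5·0.00833333° lon, +3·0.00416667° lat → SW at lon 142.625°, lat 30.0958°.
Cell spans 0.00833333° lon × 0.00416667° lat. NE corner is SW corner plus one full cell.
latitude 30.10000, longitude 142.63333.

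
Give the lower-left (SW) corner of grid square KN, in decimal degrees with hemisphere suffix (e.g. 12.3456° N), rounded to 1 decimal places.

40.0° N, 20.0° E

Field K=10, N=13: +10·20° lon, +13·10° lat → SW at lon 20°, lat 40°.
latitude 40.0° N, longitude 20.0° E.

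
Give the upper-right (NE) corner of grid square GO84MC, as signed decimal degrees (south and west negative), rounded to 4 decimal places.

54.1250, -42.9167

Field G=6, O=14: +6·20° lon, +14·10° lat → SW at lon -60°, lat 50°.
Square 8, 4: +8·2° lon, +4·1° lat → SW at lon -44°, lat 54°.
Subsquare m=12, c=2: +12·0.0833333° lon, +2·0.0416667° lat → SW at lon -43°, lat 54.0833°.
Cell spans 0.0833333° lon × 0.0416667° lat. NE corner is SW corner plus one full cell.
latitude 54.1250, longitude -42.9167.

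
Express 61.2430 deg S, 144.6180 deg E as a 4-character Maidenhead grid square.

QC28

Offset from 180°W / 90°S: lon 324.62°, lat 28.76°.
Field: lon ⌊324.62/20⌋ = 16 → Q; lat ⌊28.76/10⌋ = 2 → C.
Square: lon ⌊4.62/2⌋ = 2; lat ⌊8.76/1⌋ = 8.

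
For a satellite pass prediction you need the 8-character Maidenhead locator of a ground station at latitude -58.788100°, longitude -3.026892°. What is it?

ID81lf60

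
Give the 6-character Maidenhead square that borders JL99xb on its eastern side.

Longitude subsquare x = 23; +1 → 24, wraps to 0 = a, carry into square.
Longitude square 9; +1 → 10, wraps to 0, carry into field.
Longitude field J = 9; +1 → 10 = K.
The latitude characters are unchanged.

KL09ab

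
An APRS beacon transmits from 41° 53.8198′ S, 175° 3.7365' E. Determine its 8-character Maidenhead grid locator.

Add 180° to longitude and 90° to latitude: 355.06227, 48.10300.
Field: lon ⌊355.06227/20⌋ = 17 → R; lat ⌊48.10300/10⌋ = 4 → E.
Square: lon ⌊15.06227/2⌋ = 7; lat ⌊8.10300/1⌋ = 8.
Subsquare: lon ⌊1.06227/0.0833333⌋ = 12 → m; lat ⌊0.10300/0.0416667⌋ = 2 → c.
Extended square: lon ⌊0.06227/0.00833333⌋ = 7; lat ⌊0.01967/0.00416667⌋ = 4.

RE78mc74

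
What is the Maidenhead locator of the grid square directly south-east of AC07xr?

Longitude subsquare x = 23; +1 → 24, wraps to 0 = a, carry into square.
Longitude square 0; +1 → 1.
Latitude subsquare r = 17; −1 → 16 = q.

AC17aq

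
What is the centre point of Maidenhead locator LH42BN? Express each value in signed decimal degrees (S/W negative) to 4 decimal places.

-17.4375, 48.1250

Field L=11, H=7: +11·20° lon, +7·10° lat → SW at lon 40°, lat -20°.
Square 4, 2: +4·2° lon, +2·1° lat → SW at lon 48°, lat -18°.
Subsquare b=1, n=13: +1·0.0833333° lon, +13·0.0416667° lat → SW at lon 48.0833°, lat -17.4583°.
Cell spans 0.0833333° lon × 0.0416667° lat. Centre is SW corner plus half of each.
latitude -17.4375, longitude 48.1250.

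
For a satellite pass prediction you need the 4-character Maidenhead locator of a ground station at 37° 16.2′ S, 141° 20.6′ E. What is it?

QF02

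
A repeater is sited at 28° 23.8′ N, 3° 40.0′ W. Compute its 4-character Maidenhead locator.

Offset from 180°W / 90°S: lon 176.33°, lat 118.40°.
Field: 176.33/20 → 8 → I, 118.40/10 → 11 → L; chars IL.
Square: 16.33/2 → 8, 8.40/1 → 8; chars 88.

IL88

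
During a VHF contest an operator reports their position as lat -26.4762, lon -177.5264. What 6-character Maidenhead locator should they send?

AG13fm

Shift to the Maidenhead origin (180°W, 90°S): lon 2.4736, lat 63.5238.
Field: lon ⌊2.4736/20⌋ = 0 → A; lat ⌊63.5238/10⌋ = 6 → G.
Square: lon ⌊2.4736/2⌋ = 1; lat ⌊3.5238/1⌋ = 3.
Subsquare: lon ⌊0.4736/0.0833333⌋ = 5 → f; lat ⌊0.5238/0.0416667⌋ = 12 → m.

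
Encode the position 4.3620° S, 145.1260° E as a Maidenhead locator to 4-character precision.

QI25

Add 180° to longitude and 90° to latitude: 325.13, 85.64.
Field: lon ⌊325.13/20⌋ = 16 → Q; lat ⌊85.64/10⌋ = 8 → I.
Square: lon ⌊5.13/2⌋ = 2; lat ⌊5.64/1⌋ = 5.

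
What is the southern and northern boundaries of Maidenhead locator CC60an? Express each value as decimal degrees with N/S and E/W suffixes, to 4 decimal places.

Field C=2, C=2: +2·20° lon, +2·10° lat → SW at lon -140°, lat -70°.
Square 6, 0: +6·2° lon, +0·1° lat → SW at lon -128°, lat -70°.
Subsquare a=0, n=13: +0·0.0833333° lon, +13·0.0416667° lat → SW at lon -128°, lat -69.4583°.
Cell spans 0.0833333° lon × 0.0416667° lat.
south 69.4583° S, north 69.4167° S.

69.4583° S, 69.4167° S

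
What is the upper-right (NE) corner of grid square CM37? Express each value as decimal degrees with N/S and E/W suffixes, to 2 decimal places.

38.00° N, 132.00° W

Field C=2, M=12: +2·20° lon, +12·10° lat → SW at lon -140°, lat 30°.
Square 3, 7: +3·2° lon, +7·1° lat → SW at lon -134°, lat 37°.
Cell spans 2° lon × 1° lat. NE corner is SW corner plus one full cell.
latitude 38.00° N, longitude 132.00° W.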